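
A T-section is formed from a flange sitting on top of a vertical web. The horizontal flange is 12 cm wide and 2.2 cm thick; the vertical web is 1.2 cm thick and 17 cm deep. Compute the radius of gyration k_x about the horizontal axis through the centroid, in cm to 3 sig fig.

Split into non-overlapping primitives; take the origin at the lower-left of the bounding box.
Flange: 12 × 2.2, A = 26.4 cm², y = 18.1 cm, Ī = 10.648 cm⁴.
Web: 1.2 × 17, A = 20.4 cm², y = 8.5 cm, Ī = 491.3 cm⁴.
Centroid: ȳ = ΣA·y / ΣA = 13.915 cm.
Transfer each piece to the horizontal axis through the centroid using Ī + A·d² with d = y − 13.915:
  flange: d = 4.1846 cm → contributes +472.94 cm⁴
  web: d = -5.4154 cm → contributes +1089.6 cm⁴
Total I = 1562.5 cm⁴.
Radius of gyration: k = √(I/A) = √(1562.5 / 46.8) = 5.7781 cm.

k_x ≈ 5.78 cm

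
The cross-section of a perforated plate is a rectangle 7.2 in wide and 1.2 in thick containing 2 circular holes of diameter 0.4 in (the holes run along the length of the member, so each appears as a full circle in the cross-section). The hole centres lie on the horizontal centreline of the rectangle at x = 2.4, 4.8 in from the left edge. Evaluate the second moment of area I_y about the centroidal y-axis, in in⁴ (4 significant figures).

I_y ≈ 36.96 in⁴

Treat the section as a set of non-overlapping primitives; coordinates are from the bounding-box lower-left.
Plate: 7.2 × 1.2, A = 8.64 in², x = 3.6 in, Ī = 37.3248 in⁴.
Hole 1 (subtracted): ⌀0.4, A = 0.125664 in², x = 2.4 in, Ī = 0.00125664 in⁴.
Hole 2 (subtracted): ⌀0.4, A = 0.125664 in², x = 4.8 in, Ī = 0.00125664 in⁴.
By symmetry the centroid is at mid-width, x̄ = 3.6 in.
Transfer each piece to the centroidal y-axis using Ī + A·d² with d = x − 3.6:
  plate: d = 0 in → contributes +37.3248 in⁴
  hole 1: d = -1.2 in → contributes −0.182212 in⁴
  hole 2: d = 1.2 in → contributes −0.182212 in⁴
Total I = 36.9604 in⁴.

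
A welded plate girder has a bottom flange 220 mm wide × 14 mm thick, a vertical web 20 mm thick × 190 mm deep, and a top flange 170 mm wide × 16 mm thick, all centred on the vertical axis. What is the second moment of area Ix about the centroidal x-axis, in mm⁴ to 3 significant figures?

Ix ≈ 7.23 × 10⁷ mm⁴

Decompose the section into non-overlapping parts with the origin at the bottom-left of its bounding rectangle.
Bottom plate: 220 × 14, A = 3 080 mm², y = 7 mm, Ī = 50 307 mm⁴.
Web plate: 20 × 190, A = 3 800 mm², y = 109 mm, Ī = 11 431 667 mm⁴.
Top plate: 170 × 16, A = 2 720 mm², y = 212 mm, Ī = 58 027 mm⁴.
Centroid: ȳ = ΣA·y / ΣA = 105.46 mm.
Transfer each piece to the centroidal x-axis using Ī + A·d² with d = y − 105.46:
  bottom plate: d = -98.458 mm → contributes +29 907 960 mm⁴
  web plate: d = 3.5417 mm → contributes +11 479 332 mm⁴
  top plate: d = 106.54 mm → contributes +30 933 091 mm⁴
Total I = 72 320 383 mm⁴.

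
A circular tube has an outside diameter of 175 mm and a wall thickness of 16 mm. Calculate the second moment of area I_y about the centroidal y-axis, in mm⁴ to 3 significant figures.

I_y ≈ 2.55 × 10⁷ mm⁴

Split into non-overlapping primitives; take the origin at the lower-left of the bounding box.
Outer circle: ⌀175, A = 24 053 mm², x = 87.5 mm, Ī = 46 038 598 mm⁴.
Bore (subtracted): ⌀143, A = 16 061 mm², x = 87.5 mm, Ī = 20 526 460 mm⁴.
By symmetry the centroid is at mid-width, x̄ = 87.5 mm.
All pieces are centred on the centroidal y-axis, so I = ΣĪ (holes subtracted) = 25 512 139 mm⁴.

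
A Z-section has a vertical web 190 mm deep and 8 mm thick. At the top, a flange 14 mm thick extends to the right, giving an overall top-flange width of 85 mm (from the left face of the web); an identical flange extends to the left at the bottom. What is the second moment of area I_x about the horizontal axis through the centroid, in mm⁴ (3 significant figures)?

Split into non-overlapping primitives; take the origin at the lower-left of the bounding box.
Web: 8 × 190, A = 1 520 mm², y = 95 mm, Ī = 4 572 667 mm⁴.
Top flange (beyond web): 77 × 14, A = 1 078 mm², y = 183 mm, Ī = 17 607 mm⁴.
Bottom flange (beyond web): 77 × 14, A = 1 078 mm², y = 7 mm, Ī = 17 607 mm⁴.
Centroid: ȳ = ΣA·y / ΣA = 95 mm.
Transfer each piece to the horizontal axis through the centroid using Ī + A·d² with d = y − 95:
  web: d = 0 mm → contributes +4 572 667 mm⁴
  top flange (beyond web): d = 88 mm → contributes +8 365 639 mm⁴
  bottom flange (beyond web): d = -88 mm → contributes +8 365 639 mm⁴
Total I = 21 303 945 mm⁴.

I_x ≈ 2.13 × 10⁷ mm⁴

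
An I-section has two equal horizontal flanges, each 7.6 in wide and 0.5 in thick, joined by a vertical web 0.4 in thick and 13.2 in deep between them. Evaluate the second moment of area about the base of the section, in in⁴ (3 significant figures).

Break the section into simple shapes (no overlaps), measuring from the bottom-left corner of the bounding box.
Bottom flange: 7.6 × 0.5, A = 3.8 in², y = 0.25 in, Ī = 0.079167 in⁴.
Web: 0.4 × 13.2, A = 5.28 in², y = 7.1 in, Ī = 76.666 in⁴.
Top flange: 7.6 × 0.5, A = 3.8 in², y = 13.95 in, Ī = 0.079167 in⁴.
Transfer each piece to the bottom edge using Ī + A·d² with d = y − 0:
  bottom flange: d = 0.25 in → contributes +0.31667 in⁴
  web: d = 7.1 in → contributes +342.83 in⁴
  top flange: d = 13.95 in → contributes +739.57 in⁴
Total I = 1082.7 in⁴.

I_base ≈ 1080 in⁴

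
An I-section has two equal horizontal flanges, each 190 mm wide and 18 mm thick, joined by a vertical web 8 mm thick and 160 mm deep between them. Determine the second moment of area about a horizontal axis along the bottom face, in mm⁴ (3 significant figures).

I_base ≈ 1.35 × 10⁸ mm⁴

Split into non-overlapping primitives; take the origin at the lower-left of the bounding box.
Bottom flange: 190 × 18, A = 3 420 mm², y = 9 mm, Ī = 92 340 mm⁴.
Web: 8 × 160, A = 1 280 mm², y = 98 mm, Ī = 2 730 667 mm⁴.
Top flange: 190 × 18, A = 3 420 mm², y = 187 mm, Ī = 92 340 mm⁴.
Transfer each piece to a horizontal axis along the bottom face using Ī + A·d² with d = y − 0:
  bottom flange: d = 9 mm → contributes +369 360 mm⁴
  web: d = 98 mm → contributes +15 023 787 mm⁴
  top flange: d = 187 mm → contributes +119 686 320 mm⁴
Total I = 135 079 467 mm⁴.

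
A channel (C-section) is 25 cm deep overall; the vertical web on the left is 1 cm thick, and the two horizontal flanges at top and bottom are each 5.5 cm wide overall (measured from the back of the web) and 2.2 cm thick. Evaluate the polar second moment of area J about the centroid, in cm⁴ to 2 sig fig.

Treat the section as a set of non-overlapping primitives; coordinates are from the bounding-box lower-left.
Web: 1 × 25, A = 25 cm², y = 12.5 cm, Ī = 1 302 cm⁴.
Top flange (beyond web): 4.5 × 2.2, A = 9.9 cm², y = 23.9 cm, Ī = 3.993 cm⁴.
Bottom flange (beyond web): 4.5 × 2.2, A = 9.9 cm², y = 1.1 cm, Ī = 3.993 cm⁴.
By symmetry the centroid is at mid-height, ȳ = 12.5 cm.
Transfer each piece to the centroidal x-axis using Ī + A·d² with d = y − 12.5:
  web: d = 0 cm → contributes +1 302 cm⁴
  top flange (beyond web): d = 11.4 cm → contributes +1 291 cm⁴
  bottom flange (beyond web): d = -11.4 cm → contributes +1 291 cm⁴
Total I = 3 883 cm⁴.
For the y-axis: x̄ = 1.715 cm.
Repeating about the centroidal y-axis gives I_y = 119.1 cm⁴.
Polar second moment: J = I_x + I_y = 4 002 cm⁴.

J ≈ 4000 cm⁴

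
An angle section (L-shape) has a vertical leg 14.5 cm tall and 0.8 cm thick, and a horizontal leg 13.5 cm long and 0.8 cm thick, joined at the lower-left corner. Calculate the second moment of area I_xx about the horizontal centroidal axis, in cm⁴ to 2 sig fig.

Break the section into simple shapes (no overlaps), measuring from the bottom-left corner of the bounding box.
Vertical leg: 0.8 × 14.5, A = 11.6 cm², y = 7.25 cm, Ī = 203.2 cm⁴.
Horizontal leg (remainder): 12.7 × 0.8, A = 10.16 cm², y = 0.4 cm, Ī = 0.5419 cm⁴.
Centroid: ȳ = ΣA·y / ΣA = 4.052 cm.
Transfer each piece to the horizontal centroidal axis using Ī + A·d² with d = y − 4.052:
  vertical leg: d = 3.198 cm → contributes +321.9 cm⁴
  horizontal leg (remainder): d = -3.652 cm → contributes +136 cm⁴
Total I = 457.9 cm⁴.

I_xx ≈ 460 cm⁴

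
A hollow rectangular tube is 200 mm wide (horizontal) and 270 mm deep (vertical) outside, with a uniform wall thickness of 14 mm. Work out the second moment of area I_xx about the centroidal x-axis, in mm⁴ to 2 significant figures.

Break the section into simple shapes (no overlaps), measuring from the bottom-left corner of the bounding box.
Outer rectangle: 200 × 270, A = 54 000 mm², y = 135 mm, Ī = 328 050 000 mm⁴.
Inner void (subtracted): 172 × 242, A = 41 624 mm², y = 135 mm, Ī = 203 138 995 mm⁴.
By symmetry the centroid is at mid-height, ȳ = 135 mm.
All pieces are centred on the centroidal x-axis, so I = ΣĪ (holes subtracted) = 124 911 005 mm⁴.

I_xx ≈ 1.2 × 10⁸ mm⁴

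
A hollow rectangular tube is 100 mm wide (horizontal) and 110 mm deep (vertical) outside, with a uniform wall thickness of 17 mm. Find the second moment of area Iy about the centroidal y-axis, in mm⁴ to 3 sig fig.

Iy ≈ 7.35 × 10⁶ mm⁴

Treat the section as a set of non-overlapping primitives; coordinates are from the bounding-box lower-left.
Outer rectangle: 100 × 110, A = 11 000 mm², x = 50 mm, Ī = 9 166 667 mm⁴.
Inner void (subtracted): 66 × 76, A = 5 016 mm², x = 50 mm, Ī = 1 820 808 mm⁴.
By symmetry the centroid is at mid-width, x̄ = 50 mm.
All pieces are centred on the centroidal y-axis, so I = ΣĪ (holes subtracted) = 7 345 859 mm⁴.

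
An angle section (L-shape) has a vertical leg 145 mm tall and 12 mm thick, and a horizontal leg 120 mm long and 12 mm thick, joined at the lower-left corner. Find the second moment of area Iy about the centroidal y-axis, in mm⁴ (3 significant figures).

Iy ≈ 3.95 × 10⁶ mm⁴

Treat the section as a set of non-overlapping primitives; coordinates are from the bounding-box lower-left.
Vertical leg: 12 × 145, A = 1 740 mm², x = 6 mm, Ī = 20 880 mm⁴.
Horizontal leg (remainder): 108 × 12, A = 1 296 mm², x = 66 mm, Ī = 1 259 712 mm⁴.
Centroid: x̄ = ΣA·x / ΣA = 31.613 mm.
Transfer each piece to the centroidal y-axis using Ī + A·d² with d = x − 31.613:
  vertical leg: d = -25.613 mm → contributes +1 162 333 mm⁴
  horizontal leg (remainder): d = 34.387 mm → contributes +2 792 219 mm⁴
Total I = 3 954 552 mm⁴.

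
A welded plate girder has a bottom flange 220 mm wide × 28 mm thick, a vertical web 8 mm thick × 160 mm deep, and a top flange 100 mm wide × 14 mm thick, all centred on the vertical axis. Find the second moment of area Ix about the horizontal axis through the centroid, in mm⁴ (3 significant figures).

Treat the section as a set of non-overlapping primitives; coordinates are from the bounding-box lower-left.
Bottom plate: 220 × 28, A = 6 160 mm², y = 14 mm, Ī = 402 453 mm⁴.
Web plate: 8 × 160, A = 1 280 mm², y = 108 mm, Ī = 2 730 667 mm⁴.
Top plate: 100 × 14, A = 1 400 mm², y = 195 mm, Ī = 22 867 mm⁴.
Centroid: ȳ = ΣA·y / ΣA = 56.276 mm.
Transfer each piece to the horizontal axis through the centroid using Ī + A·d² with d = y − 56.276:
  bottom plate: d = -42.276 mm → contributes +11 411 985 mm⁴
  web plate: d = 51.724 mm → contributes +6 155 141 mm⁴
  top plate: d = 138.72 mm → contributes +26 964 947 mm⁴
Total I = 44 532 073 mm⁴.

Ix ≈ 4.45 × 10⁷ mm⁴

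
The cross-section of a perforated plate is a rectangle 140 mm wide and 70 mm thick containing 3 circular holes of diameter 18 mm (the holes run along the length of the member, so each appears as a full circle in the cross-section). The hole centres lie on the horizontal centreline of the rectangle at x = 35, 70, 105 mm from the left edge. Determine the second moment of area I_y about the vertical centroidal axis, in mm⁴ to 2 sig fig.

Treat the section as a set of non-overlapping primitives; coordinates are from the bounding-box lower-left.
Plate: 140 × 70, A = 9 800 mm², x = 70 mm, Ī = 16 006 667 mm⁴.
Hole 1 (subtracted): ⌀18, A = 254.5 mm², x = 35 mm, Ī = 5 153 mm⁴.
Hole 2 (subtracted): ⌀18, A = 254.5 mm², x = 70 mm, Ī = 5 153 mm⁴.
Hole 3 (subtracted): ⌀18, A = 254.5 mm², x = 105 mm, Ī = 5 153 mm⁴.
By symmetry the centroid is at mid-width, x̄ = 70 mm.
Transfer each piece to the vertical centroidal axis using Ī + A·d² with d = x − 70:
  plate: d = 0 mm → contributes +16 006 667 mm⁴
  hole 1: d = -35 mm → contributes −316 878 mm⁴
  hole 2: d = 0 mm → contributes −5 153 mm⁴
  hole 3: d = 35 mm → contributes −316 878 mm⁴
Total I = 15 367 759 mm⁴.

I_y ≈ 1.5 × 10⁷ mm⁴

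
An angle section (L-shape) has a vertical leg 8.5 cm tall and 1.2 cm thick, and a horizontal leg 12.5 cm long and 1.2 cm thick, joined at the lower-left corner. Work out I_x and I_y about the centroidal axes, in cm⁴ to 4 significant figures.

I_x ≈ 140.6 cm⁴, I_y ≈ 372.9 cm⁴

Decompose the section into non-overlapping parts with the origin at the bottom-left of its bounding rectangle.
Vertical leg: 1.2 × 8.5, A = 10.2 cm², y = 4.25 cm, Ī = 61.4125 cm⁴.
Horizontal leg (remainder): 11.3 × 1.2, A = 13.56 cm², y = 0.6 cm, Ī = 1.6272 cm⁴.
Centroid: ȳ = ΣA·y / ΣA = 2.16692 cm.
Transfer each piece to the centroidal x-axis using Ī + A·d² with d = y − 2.16692:
  vertical leg: d = 2.08308 cm → contributes +105.673 cm⁴
  horizontal leg (remainder): d = -1.56692 cm → contributes +34.9202 cm⁴
Total I = 140.593 cm⁴.
For the y-axis: x̄ = 4.16692 cm.
Repeating about the centroidal y-axis gives I_y = 372.905 cm⁴.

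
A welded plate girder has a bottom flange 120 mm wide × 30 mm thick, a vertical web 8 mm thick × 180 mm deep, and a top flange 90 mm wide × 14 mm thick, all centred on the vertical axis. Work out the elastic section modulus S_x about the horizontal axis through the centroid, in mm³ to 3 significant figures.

Split into non-overlapping primitives; take the origin at the lower-left of the bounding box.
Bottom plate: 120 × 30, A = 3 600 mm², y = 15 mm, Ī = 270 000 mm⁴.
Web plate: 8 × 180, A = 1 440 mm², y = 120 mm, Ī = 3 888 000 mm⁴.
Top plate: 90 × 14, A = 1 260 mm², y = 217 mm, Ī = 20 580 mm⁴.
Centroid: ȳ = ΣA·y / ΣA = 79.4 mm.
Transfer each piece to the horizontal axis through the centroid using Ī + A·d² with d = y − 79.4:
  bottom plate: d = -64.4 mm → contributes +15 200 496 mm⁴
  web plate: d = 40.6 mm → contributes +6 261 638 mm⁴
  top plate: d = 137.6 mm → contributes +23 877 118 mm⁴
Total I = 45 339 252 mm⁴.
Extreme fibre distance c = 144.6 mm; S = I/c = 313 549 mm³.

S_x ≈ 3.14 × 10⁵ mm³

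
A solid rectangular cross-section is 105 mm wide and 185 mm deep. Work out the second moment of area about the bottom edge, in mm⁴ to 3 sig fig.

The section: 105 × 185, A = 19 425 mm², y = 92.5 mm, Ī = 55 401 719 mm⁴.
Transfer it to the base of the section using Ī + A·d² with d = y − 0:
  the section: d = 92.5 mm → contributes +221 606 875 mm⁴
Total I = 221 606 875 mm⁴.

I_base ≈ 2.22 × 10⁸ mm⁴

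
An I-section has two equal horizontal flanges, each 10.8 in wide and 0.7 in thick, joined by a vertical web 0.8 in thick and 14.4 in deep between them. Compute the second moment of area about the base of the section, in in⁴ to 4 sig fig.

I_base ≈ 2724 in⁴

Break the section into simple shapes (no overlaps), measuring from the bottom-left corner of the bounding box.
Bottom flange: 10.8 × 0.7, A = 7.56 in², y = 0.35 in, Ī = 0.3087 in⁴.
Web: 0.8 × 14.4, A = 11.52 in², y = 7.9 in, Ī = 199.066 in⁴.
Top flange: 10.8 × 0.7, A = 7.56 in², y = 15.45 in, Ī = 0.3087 in⁴.
Transfer each piece to the bottom edge using Ī + A·d² with d = y − 0:
  bottom flange: d = 0.35 in → contributes +1.2348 in⁴
  web: d = 7.9 in → contributes +918.029 in⁴
  top flange: d = 15.45 in → contributes +1804.9 in⁴
Total I = 2724.16 in⁴.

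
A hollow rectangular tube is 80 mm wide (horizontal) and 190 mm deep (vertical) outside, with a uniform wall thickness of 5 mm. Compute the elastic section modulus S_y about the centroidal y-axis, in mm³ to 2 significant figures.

Break the section into simple shapes (no overlaps), measuring from the bottom-left corner of the bounding box.
Outer rectangle: 80 × 190, A = 15 200 mm², x = 40 mm, Ī = 8 106 667 mm⁴.
Inner void (subtracted): 70 × 180, A = 12 600 mm², x = 40 mm, Ī = 5 145 000 mm⁴.
By symmetry the centroid is at mid-width, x̄ = 40 mm.
All pieces are centred on the centroidal y-axis, so I = ΣĪ (holes subtracted) = 2 961 667 mm⁴.
Extreme fibre distance c = 40 mm; S = I/c = 74 042 mm³.

S_y ≈ 7.4 × 10⁴ mm³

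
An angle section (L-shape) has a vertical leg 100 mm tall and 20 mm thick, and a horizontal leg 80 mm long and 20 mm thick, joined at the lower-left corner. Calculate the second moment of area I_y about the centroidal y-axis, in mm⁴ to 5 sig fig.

Split into non-overlapping primitives; take the origin at the lower-left of the bounding box.
Vertical leg: 20 × 100, A = 2 000 mm², x = 10 mm, Ī = 66666.67 mm⁴.
Horizontal leg (remainder): 60 × 20, A = 1 200 mm², x = 50 mm, Ī = 360 000 mm⁴.
Centroid: x̄ = ΣA·x / ΣA = 25 mm.
Transfer each piece to the centroidal y-axis using Ī + A·d² with d = x − 25:
  vertical leg: d = -15 mm → contributes +516666.7 mm⁴
  horizontal leg (remainder): d = 25 mm → contributes +1 110 000 mm⁴
Total I = 1 626 667 mm⁴.

I_y ≈ 1.6267 × 10⁶ mm⁴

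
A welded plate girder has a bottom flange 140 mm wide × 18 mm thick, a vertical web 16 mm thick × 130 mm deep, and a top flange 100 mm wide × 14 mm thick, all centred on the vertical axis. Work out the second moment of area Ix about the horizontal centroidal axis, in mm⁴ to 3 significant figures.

Ix ≈ 2.29 × 10⁷ mm⁴

Treat the section as a set of non-overlapping primitives; coordinates are from the bounding-box lower-left.
Bottom plate: 140 × 18, A = 2 520 mm², y = 9 mm, Ī = 68 040 mm⁴.
Web plate: 16 × 130, A = 2 080 mm², y = 83 mm, Ī = 2 929 333 mm⁴.
Top plate: 100 × 14, A = 1 400 mm², y = 155 mm, Ī = 22 867 mm⁴.
Centroid: ȳ = ΣA·y / ΣA = 68.72 mm.
Transfer each piece to the horizontal centroidal axis using Ī + A·d² with d = y − 68.72:
  bottom plate: d = -59.72 mm → contributes +9 055 566 mm⁴
  web plate: d = 14.28 mm → contributes +3 353 484 mm⁴
  top plate: d = 86.28 mm → contributes +10 444 800 mm⁴
Total I = 22 853 850 mm⁴.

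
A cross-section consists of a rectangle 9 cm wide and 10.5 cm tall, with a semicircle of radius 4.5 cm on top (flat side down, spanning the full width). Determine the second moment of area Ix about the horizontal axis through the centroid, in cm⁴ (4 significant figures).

Break the section into simple shapes (no overlaps), measuring from the bottom-left corner of the bounding box.
Rectangular body: 9 × 10.5, A = 94.5 cm², y = 5.25 cm, Ī = 868.219 cm⁴.
Semicircular cap: semicircle r = 4.5, A = 31.8086 cm², y = 12.4099 cm, Ī = 45.0072 cm⁴.
Centroid: ȳ = ΣA·y / ΣA = 7.05309 cm.
Transfer each piece to the horizontal axis through the centroid using Ī + A·d² with d = y − 7.05309:
  rectangular body: d = -1.80309 cm → contributes +1175.45 cm⁴
  semicircular cap: d = 5.35677 cm → contributes +957.756 cm⁴
Total I = 2133.21 cm⁴.

Ix ≈ 2133 cm⁴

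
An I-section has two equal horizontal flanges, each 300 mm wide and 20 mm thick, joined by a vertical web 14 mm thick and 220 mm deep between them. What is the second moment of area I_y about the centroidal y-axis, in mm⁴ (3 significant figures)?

Break the section into simple shapes (no overlaps), measuring from the bottom-left corner of the bounding box.
Bottom flange: 300 × 20, A = 6 000 mm², x = 150 mm, Ī = 45 000 000 mm⁴.
Web: 14 × 220, A = 3 080 mm², x = 150 mm, Ī = 50 307 mm⁴.
Top flange: 300 × 20, A = 6 000 mm², x = 150 mm, Ī = 45 000 000 mm⁴.
By symmetry the centroid is at mid-width, x̄ = 150 mm.
All pieces are centred on the centroidal y-axis, so I = ΣĪ = 90 050 307 mm⁴.

I_y ≈ 9.01 × 10⁷ mm⁴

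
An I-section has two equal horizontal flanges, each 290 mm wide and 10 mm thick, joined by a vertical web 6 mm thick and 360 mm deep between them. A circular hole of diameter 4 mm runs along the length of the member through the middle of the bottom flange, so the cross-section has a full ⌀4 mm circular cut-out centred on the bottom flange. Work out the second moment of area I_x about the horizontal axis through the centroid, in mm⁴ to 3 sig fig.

Break the section into simple shapes (no overlaps), measuring from the bottom-left corner of the bounding box.
Bottom flange: 290 × 10, A = 2 900 mm², y = 5 mm, Ī = 24 167 mm⁴.
Web: 6 × 360, A = 2 160 mm², y = 190 mm, Ī = 23 328 000 mm⁴.
Top flange: 290 × 10, A = 2 900 mm², y = 375 mm, Ī = 24 167 mm⁴.
Hole (subtracted): ⌀4, A = 12.566 mm², y = 5 mm, Ī = 12.566 mm⁴.
Centroid: ȳ = ΣA·y / ΣA = 190.29 mm.
Transfer each piece to the horizontal axis through the centroid using Ī + A·d² with d = y − 190.29:
  bottom flange: d = -185.29 mm → contributes +99 590 788 mm⁴
  web: d = -0.29252 mm → contributes +23 328 185 mm⁴
  top flange: d = 184.71 mm → contributes +98 963 041 mm⁴
  hole: d = -185.29 mm → contributes −431 458 mm⁴
Total I = 221 450 557 mm⁴.

I_x ≈ 2.21 × 10⁸ mm⁴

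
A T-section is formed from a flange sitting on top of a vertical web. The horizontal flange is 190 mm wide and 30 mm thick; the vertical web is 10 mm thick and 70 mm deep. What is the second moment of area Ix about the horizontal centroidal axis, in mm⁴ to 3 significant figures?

Break the section into simple shapes (no overlaps), measuring from the bottom-left corner of the bounding box.
Flange: 190 × 30, A = 5 700 mm², y = 85 mm, Ī = 427 500 mm⁴.
Web: 10 × 70, A = 700 mm², y = 35 mm, Ī = 285 833 mm⁴.
Centroid: ȳ = ΣA·y / ΣA = 79.531 mm.
Transfer each piece to the horizontal centroidal axis using Ī + A·d² with d = y − 79.531:
  flange: d = 5.4688 mm → contributes +597 971 mm⁴
  web: d = -44.531 mm → contributes +1 673 956 mm⁴
Total I = 2 271 927 mm⁴.

Ix ≈ 2.27 × 10⁶ mm⁴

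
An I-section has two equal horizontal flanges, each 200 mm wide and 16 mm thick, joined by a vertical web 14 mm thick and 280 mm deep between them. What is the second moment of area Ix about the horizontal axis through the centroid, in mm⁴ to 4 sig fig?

Split into non-overlapping primitives; take the origin at the lower-left of the bounding box.
Bottom flange: 200 × 16, A = 3 200 mm², y = 8 mm, Ī = 68266.7 mm⁴.
Web: 14 × 280, A = 3 920 mm², y = 156 mm, Ī = 25 610 667 mm⁴.
Top flange: 200 × 16, A = 3 200 mm², y = 304 mm, Ī = 68266.7 mm⁴.
By symmetry the centroid is at mid-height, ȳ = 156 mm.
Transfer each piece to the horizontal axis through the centroid using Ī + A·d² with d = y − 156:
  bottom flange: d = -148 mm → contributes +70 161 067 mm⁴
  web: d = 0 mm → contributes +25 610 667 mm⁴
  top flange: d = 148 mm → contributes +70 161 067 mm⁴
Total I = 165 932 800 mm⁴.

Ix ≈ 1.659 × 10⁸ mm⁴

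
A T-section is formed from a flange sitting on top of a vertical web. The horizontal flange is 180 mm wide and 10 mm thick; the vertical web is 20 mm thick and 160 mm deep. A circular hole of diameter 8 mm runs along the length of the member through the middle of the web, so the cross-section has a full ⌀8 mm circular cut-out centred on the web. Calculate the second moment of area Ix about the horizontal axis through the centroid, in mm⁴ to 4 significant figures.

Break the section into simple shapes (no overlaps), measuring from the bottom-left corner of the bounding box.
Flange: 180 × 10, A = 1 800 mm², y = 165 mm, Ī = 15 000 mm⁴.
Web: 20 × 160, A = 3 200 mm², y = 80 mm, Ī = 6 826 667 mm⁴.
Hole (subtracted): ⌀8, A = 50.2655 mm², y = 80 mm, Ī = 201.062 mm⁴.
Centroid: ȳ = ΣA·y / ΣA = 110.911 mm.
Transfer each piece to the horizontal axis through the centroid using Ī + A·d² with d = y − 110.911:
  flange: d = 54.0893 mm → contributes +5 281 165 mm⁴
  web: d = -30.9107 mm → contributes +9 884 185 mm⁴
  hole: d = -30.9107 mm → contributes −48228.4 mm⁴
Total I = 15 117 121 mm⁴.

Ix ≈ 1.512 × 10⁷ mm⁴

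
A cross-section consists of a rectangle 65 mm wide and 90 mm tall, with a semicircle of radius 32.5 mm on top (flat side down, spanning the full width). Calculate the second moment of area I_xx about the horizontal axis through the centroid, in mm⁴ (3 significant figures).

Treat the section as a set of non-overlapping primitives; coordinates are from the bounding-box lower-left.
Rectangular body: 65 × 90, A = 5 850 mm², y = 45 mm, Ī = 3 948 750 mm⁴.
Semicircular cap: semicircle r = 32.5, A = 1659.2 mm², y = 103.79 mm, Ī = 122 452 mm⁴.
Centroid: ȳ = ΣA·y / ΣA = 57.99 mm.
Transfer each piece to the horizontal axis through the centroid using Ī + A·d² with d = y − 57.99:
  rectangular body: d = -12.99 mm → contributes +4 935 949 mm⁴
  semicircular cap: d = 45.803 mm → contributes +3 603 211 mm⁴
Total I = 8 539 160 mm⁴.

I_xx ≈ 8.54 × 10⁶ mm⁴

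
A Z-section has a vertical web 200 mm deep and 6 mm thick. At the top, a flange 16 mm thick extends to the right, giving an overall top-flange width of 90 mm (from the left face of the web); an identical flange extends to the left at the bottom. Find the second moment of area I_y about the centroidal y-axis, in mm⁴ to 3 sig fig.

I_y ≈ 7.03 × 10⁶ mm⁴

Treat the section as a set of non-overlapping primitives; coordinates are from the bounding-box lower-left.
Web: 6 × 200, A = 1 200 mm², x = 87 mm, Ī = 3 600 mm⁴.
Top flange (beyond web): 84 × 16, A = 1 344 mm², x = 132 mm, Ī = 790 272 mm⁴.
Bottom flange (beyond web): 84 × 16, A = 1 344 mm², x = 42 mm, Ī = 790 272 mm⁴.
Centroid: x̄ = ΣA·x / ΣA = 87 mm.
Transfer each piece to the centroidal y-axis using Ī + A·d² with d = x − 87:
  web: d = 0 mm → contributes +3 600 mm⁴
  top flange (beyond web): d = 45 mm → contributes +3 511 872 mm⁴
  bottom flange (beyond web): d = -45 mm → contributes +3 511 872 mm⁴
Total I = 7 027 344 mm⁴.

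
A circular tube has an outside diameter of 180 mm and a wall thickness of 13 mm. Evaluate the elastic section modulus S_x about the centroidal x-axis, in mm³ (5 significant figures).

S_x ≈ 2.6579 × 10⁵ mm³

Treat the section as a set of non-overlapping primitives; coordinates are from the bounding-box lower-left.
Outer circle: ⌀180, A = 25446.9 mm², y = 90 mm, Ī = 51 529 974 mm⁴.
Bore (subtracted): ⌀154, A = 18626.5 mm², y = 90 mm, Ī = 27 609 134 mm⁴.
By symmetry the centroid is at mid-height, ȳ = 90 mm.
All pieces are centred on the centroidal x-axis, so I = ΣĪ (holes subtracted) = 23 920 840 mm⁴.
Extreme fibre distance c = 90 mm; S = I/c = 265787.1 mm³.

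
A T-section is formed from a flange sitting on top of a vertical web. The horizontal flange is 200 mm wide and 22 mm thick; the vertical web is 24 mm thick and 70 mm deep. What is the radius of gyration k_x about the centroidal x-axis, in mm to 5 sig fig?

Split into non-overlapping primitives; take the origin at the lower-left of the bounding box.
Flange: 200 × 22, A = 4 400 mm², y = 81 mm, Ī = 177466.7 mm⁴.
Web: 24 × 70, A = 1 680 mm², y = 35 mm, Ī = 686 000 mm⁴.
Centroid: ȳ = ΣA·y / ΣA = 68.28947 mm.
Transfer each piece to the centroidal x-axis using Ī + A·d² with d = y − 68.28947:
  flange: d = 12.71053 mm → contributes +888319.6 mm⁴
  web: d = -33.28947 mm → contributes +2 547 758 mm⁴
Total I = 3 436 077 mm⁴.
Radius of gyration: k = √(I/A) = √(3 436 077 / 6 080) = 23.77276 mm.

k_x ≈ 23.773 mm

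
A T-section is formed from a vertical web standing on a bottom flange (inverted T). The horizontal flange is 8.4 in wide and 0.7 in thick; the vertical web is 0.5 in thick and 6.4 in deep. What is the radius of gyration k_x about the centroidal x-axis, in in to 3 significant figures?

k_x ≈ 2.03 in

Decompose the section into non-overlapping parts with the origin at the bottom-left of its bounding rectangle.
Flange: 8.4 × 0.7, A = 5.88 in², y = 0.35 in, Ī = 0.2401 in⁴.
Web: 0.5 × 6.4, A = 3.2 in², y = 3.9 in, Ī = 10.923 in⁴.
Centroid: ȳ = ΣA·y / ΣA = 1.6011 in.
Transfer each piece to the centroidal x-axis using Ī + A·d² with d = y − 1.6011:
  flange: d = -1.2511 in → contributes +9.4438 in⁴
  web: d = 2.2989 in → contributes +27.834 in⁴
Total I = 37.278 in⁴.
Radius of gyration: k = √(I/A) = √(37.278 / 9.08) = 2.0262 in.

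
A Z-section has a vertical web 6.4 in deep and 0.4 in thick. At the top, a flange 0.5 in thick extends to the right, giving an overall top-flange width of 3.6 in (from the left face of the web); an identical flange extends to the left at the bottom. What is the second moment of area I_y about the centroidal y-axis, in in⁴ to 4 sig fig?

I_y ≈ 13.13 in⁴

Decompose the section into non-overlapping parts with the origin at the bottom-left of its bounding rectangle.
Web: 0.4 × 6.4, A = 2.56 in², x = 3.4 in, Ī = 0.0341333 in⁴.
Top flange (beyond web): 3.2 × 0.5, A = 1.6 in², x = 5.2 in, Ī = 1.36533 in⁴.
Bottom flange (beyond web): 3.2 × 0.5, A = 1.6 in², x = 1.6 in, Ī = 1.36533 in⁴.
Centroid: x̄ = ΣA·x / ΣA = 3.4 in.
Transfer each piece to the centroidal y-axis using Ī + A·d² with d = x − 3.4:
  web: d = 0 in → contributes +0.0341333 in⁴
  top flange (beyond web): d = 1.8 in → contributes +6.54933 in⁴
  bottom flange (beyond web): d = -1.8 in → contributes +6.54933 in⁴
Total I = 13.1328 in⁴.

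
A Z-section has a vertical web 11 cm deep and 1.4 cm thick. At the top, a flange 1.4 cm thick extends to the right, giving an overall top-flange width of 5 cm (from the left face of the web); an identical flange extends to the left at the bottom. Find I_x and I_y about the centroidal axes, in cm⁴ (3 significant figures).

I_x ≈ 389 cm⁴, I_y ≈ 76.4 cm⁴

Decompose the section into non-overlapping parts with the origin at the bottom-left of its bounding rectangle.
Web: 1.4 × 11, A = 15.4 cm², y = 5.5 cm, Ī = 155.28 cm⁴.
Top flange (beyond web): 3.6 × 1.4, A = 5.04 cm², y = 10.3 cm, Ī = 0.8232 cm⁴.
Bottom flange (beyond web): 3.6 × 1.4, A = 5.04 cm², y = 0.7 cm, Ī = 0.8232 cm⁴.
Centroid: ȳ = ΣA·y / ΣA = 5.5 cm.
Transfer each piece to the centroidal x-axis using Ī + A·d² with d = y − 5.5:
  web: d = 0 cm → contributes +155.28 cm⁴
  top flange (beyond web): d = 4.8 cm → contributes +116.94 cm⁴
  bottom flange (beyond web): d = -4.8 cm → contributes +116.94 cm⁴
Total I = 389.17 cm⁴.
For the y-axis: x̄ = 4.3 cm.
Repeating about the centroidal y-axis gives I_y = 76.402 cm⁴.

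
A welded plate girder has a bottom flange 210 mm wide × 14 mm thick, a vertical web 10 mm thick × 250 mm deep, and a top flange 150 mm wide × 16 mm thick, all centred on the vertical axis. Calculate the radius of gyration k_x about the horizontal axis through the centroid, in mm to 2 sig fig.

k_x ≈ 120 mm

Decompose the section into non-overlapping parts with the origin at the bottom-left of its bounding rectangle.
Bottom plate: 210 × 14, A = 2 940 mm², y = 7 mm, Ī = 48 020 mm⁴.
Web plate: 10 × 250, A = 2 500 mm², y = 139 mm, Ī = 13 020 833 mm⁴.
Top plate: 150 × 16, A = 2 400 mm², y = 272 mm, Ī = 51 200 mm⁴.
Centroid: ȳ = ΣA·y / ΣA = 130.2 mm.
Transfer each piece to the horizontal axis through the centroid using Ī + A·d² with d = y − 130.2:
  bottom plate: d = -123.2 mm → contributes +44 682 395 mm⁴
  web plate: d = 8.786 mm → contributes +13 213 805 mm⁴
  top plate: d = 141.8 mm → contributes +48 298 853 mm⁴
Total I = 106 195 053 mm⁴.
Radius of gyration: k = √(I/A) = √(106 195 053 / 7 840) = 116.4 mm.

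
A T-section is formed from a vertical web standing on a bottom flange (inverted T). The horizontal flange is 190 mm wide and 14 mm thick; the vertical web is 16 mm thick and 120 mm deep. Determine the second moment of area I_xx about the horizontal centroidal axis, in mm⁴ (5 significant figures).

Treat the section as a set of non-overlapping primitives; coordinates are from the bounding-box lower-left.
Flange: 190 × 14, A = 2 660 mm², y = 7 mm, Ī = 43446.67 mm⁴.
Web: 16 × 120, A = 1 920 mm², y = 74 mm, Ī = 2 304 000 mm⁴.
Centroid: ȳ = ΣA·y / ΣA = 35.08734 mm.
Transfer each piece to the horizontal centroidal axis using Ī + A·d² with d = y − 35.08734:
  flange: d = -28.08734 mm → contributes +2 141 917 mm⁴
  web: d = 38.91266 mm → contributes +5 211 255 mm⁴
Total I = 7 353 172 mm⁴.

I_xx ≈ 7.3532 × 10⁶ mm⁴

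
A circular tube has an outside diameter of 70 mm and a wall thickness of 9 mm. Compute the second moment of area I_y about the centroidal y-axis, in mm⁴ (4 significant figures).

I_y ≈ 8.197 × 10⁵ mm⁴

Treat the section as a set of non-overlapping primitives; coordinates are from the bounding-box lower-left.
Outer circle: ⌀70, A = 3848.45 mm², x = 35 mm, Ī = 1 178 588 mm⁴.
Bore (subtracted): ⌀52, A = 2123.72 mm², x = 35 mm, Ī = 358 908 mm⁴.
By symmetry the centroid is at mid-width, x̄ = 35 mm.
All pieces are centred on the centroidal y-axis, so I = ΣĪ (holes subtracted) = 819 680 mm⁴.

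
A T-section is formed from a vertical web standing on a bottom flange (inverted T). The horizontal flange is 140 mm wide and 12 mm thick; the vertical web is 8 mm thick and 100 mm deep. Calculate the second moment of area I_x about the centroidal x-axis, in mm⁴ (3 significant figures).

I_x ≈ 2.39 × 10⁶ mm⁴

Break the section into simple shapes (no overlaps), measuring from the bottom-left corner of the bounding box.
Flange: 140 × 12, A = 1 680 mm², y = 6 mm, Ī = 20 160 mm⁴.
Web: 8 × 100, A = 800 mm², y = 62 mm, Ī = 666 667 mm⁴.
Centroid: ȳ = ΣA·y / ΣA = 24.065 mm.
Transfer each piece to the centroidal x-axis using Ī + A·d² with d = y − 24.065:
  flange: d = -18.065 mm → contributes +568 389 mm⁴
  web: d = 37.935 mm → contributes +1 817 947 mm⁴
Total I = 2 386 336 mm⁴.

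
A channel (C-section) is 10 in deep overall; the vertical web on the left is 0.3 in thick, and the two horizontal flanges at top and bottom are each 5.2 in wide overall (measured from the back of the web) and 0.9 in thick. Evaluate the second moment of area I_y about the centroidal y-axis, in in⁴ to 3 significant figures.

Break the section into simple shapes (no overlaps), measuring from the bottom-left corner of the bounding box.
Web: 0.3 × 10, A = 3 in², x = 0.15 in, Ī = 0.0225 in⁴.
Top flange (beyond web): 4.9 × 0.9, A = 4.41 in², x = 2.75 in, Ī = 8.8237 in⁴.
Bottom flange (beyond web): 4.9 × 0.9, A = 4.41 in², x = 2.75 in, Ī = 8.8237 in⁴.
Centroid: x̄ = ΣA·x / ΣA = 2.0901 in.
Transfer each piece to the centroidal y-axis using Ī + A·d² with d = x − 2.0901:
  web: d = -1.9401 in → contributes +11.314 in⁴
  top flange (beyond web): d = 0.6599 in → contributes +10.744 in⁴
  bottom flange (beyond web): d = 0.6599 in → contributes +10.744 in⁴
Total I = 32.803 in⁴.

I_y ≈ 32.8 in⁴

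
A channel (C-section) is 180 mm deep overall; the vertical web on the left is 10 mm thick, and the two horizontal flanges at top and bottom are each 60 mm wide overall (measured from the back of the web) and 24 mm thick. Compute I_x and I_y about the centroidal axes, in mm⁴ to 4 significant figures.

I_x ≈ 1.958 × 10⁷ mm⁴, I_y ≈ 1.441 × 10⁶ mm⁴

Split into non-overlapping primitives; take the origin at the lower-left of the bounding box.
Web: 10 × 180, A = 1 800 mm², y = 90 mm, Ī = 4 860 000 mm⁴.
Top flange (beyond web): 50 × 24, A = 1 200 mm², y = 168 mm, Ī = 57 600 mm⁴.
Bottom flange (beyond web): 50 × 24, A = 1 200 mm², y = 12 mm, Ī = 57 600 mm⁴.
By symmetry the centroid is at mid-height, ȳ = 90 mm.
Transfer each piece to the centroidal x-axis using Ī + A·d² with d = y − 90:
  web: d = 0 mm → contributes +4 860 000 mm⁴
  top flange (beyond web): d = 78 mm → contributes +7 358 400 mm⁴
  bottom flange (beyond web): d = -78 mm → contributes +7 358 400 mm⁴
Total I = 19 576 800 mm⁴.
For the y-axis: x̄ = 22.1429 mm.
Repeating about the centroidal y-axis gives I_y = 1 440 714 mm⁴.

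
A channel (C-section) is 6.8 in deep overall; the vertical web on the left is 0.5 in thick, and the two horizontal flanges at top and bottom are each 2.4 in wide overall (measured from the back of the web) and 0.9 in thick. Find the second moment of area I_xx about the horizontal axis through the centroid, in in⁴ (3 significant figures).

Break the section into simple shapes (no overlaps), measuring from the bottom-left corner of the bounding box.
Web: 0.5 × 6.8, A = 3.4 in², y = 3.4 in, Ī = 13.101 in⁴.
Top flange (beyond web): 1.9 × 0.9, A = 1.71 in², y = 6.35 in, Ī = 0.11543 in⁴.
Bottom flange (beyond web): 1.9 × 0.9, A = 1.71 in², y = 0.45 in, Ī = 0.11543 in⁴.
By symmetry the centroid is at mid-height, ȳ = 3.4 in.
Transfer each piece to the horizontal axis through the centroid using Ī + A·d² with d = y − 3.4:
  web: d = 0 in → contributes +13.101 in⁴
  top flange (beyond web): d = 2.95 in → contributes +14.997 in⁴
  bottom flange (beyond web): d = -2.95 in → contributes +14.997 in⁴
Total I = 43.095 in⁴.

I_xx ≈ 43.1 in⁴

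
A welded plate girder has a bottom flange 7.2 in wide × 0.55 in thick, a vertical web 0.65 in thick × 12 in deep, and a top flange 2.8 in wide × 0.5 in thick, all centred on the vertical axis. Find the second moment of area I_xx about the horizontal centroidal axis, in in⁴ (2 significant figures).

I_xx ≈ 280 in⁴

Treat the section as a set of non-overlapping primitives; coordinates are from the bounding-box lower-left.
Bottom plate: 7.2 × 0.55, A = 3.96 in², y = 0.275 in, Ī = 0.09983 in⁴.
Web plate: 0.65 × 12, A = 7.8 in², y = 6.55 in, Ī = 93.6 in⁴.
Top plate: 2.8 × 0.5, A = 1.4 in², y = 12.8 in, Ī = 0.02917 in⁴.
Centroid: ȳ = ΣA·y / ΣA = 5.327 in.
Transfer each piece to the horizontal centroidal axis using Ī + A·d² with d = y − 5.327:
  bottom plate: d = -5.052 in → contributes +101.2 in⁴
  web plate: d = 1.223 in → contributes +105.3 in⁴
  top plate: d = 7.473 in → contributes +78.22 in⁴
Total I = 284.6 in⁴.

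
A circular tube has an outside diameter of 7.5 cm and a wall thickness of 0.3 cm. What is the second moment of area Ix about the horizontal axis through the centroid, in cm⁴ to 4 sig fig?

Ix ≈ 44.05 cm⁴

Decompose the section into non-overlapping parts with the origin at the bottom-left of its bounding rectangle.
Outer circle: ⌀7.5, A = 44.1786 cm², y = 3.75 cm, Ī = 155.316 cm⁴.
Bore (subtracted): ⌀6.9, A = 37.3928 cm², y = 3.75 cm, Ī = 111.267 cm⁴.
By symmetry the centroid is at mid-height, ȳ = 3.75 cm.
All pieces are centred on the horizontal axis through the centroid, so I = ΣĪ (holes subtracted) = 44.0486 cm⁴.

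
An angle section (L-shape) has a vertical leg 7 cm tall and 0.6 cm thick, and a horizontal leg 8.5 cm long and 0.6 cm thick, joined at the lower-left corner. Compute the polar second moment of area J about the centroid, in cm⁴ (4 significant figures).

Treat the section as a set of non-overlapping primitives; coordinates are from the bounding-box lower-left.
Vertical leg: 0.6 × 7, A = 4.2 cm², y = 3.5 cm, Ī = 17.15 cm⁴.
Horizontal leg (remainder): 7.9 × 0.6, A = 4.74 cm², y = 0.3 cm, Ī = 0.1422 cm⁴.
Centroid: ȳ = ΣA·y / ΣA = 1.80336 cm.
Transfer each piece to the centroidal x-axis using Ī + A·d² with d = y − 1.80336:
  vertical leg: d = 1.69664 cm → contributes +29.2401 cm⁴
  horizontal leg (remainder): d = -1.50336 cm → contributes +10.855 cm⁴
Total I = 40.0951 cm⁴.
For the y-axis: x̄ = 2.55336 cm.
Repeating about the centroidal y-axis gives I_y = 65.0003 cm⁴.
Polar second moment: J = I_x + I_y = 105.095 cm⁴.

J ≈ 105.1 cm⁴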